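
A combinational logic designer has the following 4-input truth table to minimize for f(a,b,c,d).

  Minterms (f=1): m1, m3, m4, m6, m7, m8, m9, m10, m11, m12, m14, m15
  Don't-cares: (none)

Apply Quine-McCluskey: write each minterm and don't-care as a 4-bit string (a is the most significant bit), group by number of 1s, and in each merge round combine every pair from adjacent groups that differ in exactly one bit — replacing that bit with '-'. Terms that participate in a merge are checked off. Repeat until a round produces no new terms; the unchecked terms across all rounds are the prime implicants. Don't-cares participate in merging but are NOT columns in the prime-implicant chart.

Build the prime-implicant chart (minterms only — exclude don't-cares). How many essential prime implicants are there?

[col 0] 0001*, 0011*, 0100*, 0110*, 0111*, 1000*, 1001*, 1010*, 1011*, 1100*, 1110*, 1111*
[col 1] -001*, -011*, -100*, -110*, -111*, 0-11*, 00-1*, 01-0*, 011-*, 1-00*, 1-10*, 1-11*, 10-0*, 10-1*, 100-*, 101-*, 11-0*, 111-*
[col 2] --11, -0-1, -1-0, -11-, 1--0, 1-1-, 10--
Prime implicants: --11, -0-1, -1-0, -11-, 1--0, 1-1-, 10--
PI chart (minterm → PIs covering it):
  1 | -0-1  (sole → essential)
  3 | --11,-0-1
  4 | -1-0  (sole → essential)
  6 | -1-0,-11-
  7 | --11,-11-
  8 | 1--0,10--
  9 | -0-1,10--
  10 | 1--0,1-1-,10--
  11 | --11,-0-1,1-1-,10--
  12 | -1-0,1--0
  14 | -1-0,-11-,1--0,1-1-
  15 | --11,-11-,1-1-
Essential prime implicants: -0-1, -1-0

2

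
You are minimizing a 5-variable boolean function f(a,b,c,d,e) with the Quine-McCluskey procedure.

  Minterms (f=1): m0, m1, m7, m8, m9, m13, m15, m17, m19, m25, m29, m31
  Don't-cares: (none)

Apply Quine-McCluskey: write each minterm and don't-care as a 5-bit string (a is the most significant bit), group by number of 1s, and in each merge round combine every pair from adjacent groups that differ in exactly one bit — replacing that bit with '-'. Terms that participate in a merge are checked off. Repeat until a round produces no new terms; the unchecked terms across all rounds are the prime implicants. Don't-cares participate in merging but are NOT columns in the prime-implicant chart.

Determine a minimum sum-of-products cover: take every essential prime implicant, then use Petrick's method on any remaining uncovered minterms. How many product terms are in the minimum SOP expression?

5

Round 0: 00000✓ 00001✓ 00111✓ 01000✓ 01001✓ 01101✓ 01111✓ 10001✓ 10011✓ 11001✓ 11101✓ 11111✓
Round 1: -0001✓ -1001✓ -1101✓ -1111✓ 0-000✓ 0-001✓ 0-111 0000-✓ 01-01✓ 0100-✓ 011-1✓ 1-001✓ 100-1 11-01✓ 111-1✓
Round 2: --001 -1-01 -11-1 0-00-
PIs = {--001, -1-01, -11-1, 0-00-, 0-111, 100-1}
Coverage chart:
  m0: 0-00- ←essential
  m1: --001,0-00-
  m7: 0-111 ←essential
  m8: 0-00- ←essential
  m9: --001,-1-01,0-00-
  m13: -1-01,-11-1
  m15: -11-1,0-111
  m17: --001,100-1
  m19: 100-1 ←essential
  m25: --001,-1-01
  m29: -1-01,-11-1
  m31: -11-1 ←essential
Essential: -11-1, 0-00-, 0-111, 100-1
Petrick residual → --001
Min cover (5 terms): c'd'e + bce + a'c'd' + a'cde + ab'c'e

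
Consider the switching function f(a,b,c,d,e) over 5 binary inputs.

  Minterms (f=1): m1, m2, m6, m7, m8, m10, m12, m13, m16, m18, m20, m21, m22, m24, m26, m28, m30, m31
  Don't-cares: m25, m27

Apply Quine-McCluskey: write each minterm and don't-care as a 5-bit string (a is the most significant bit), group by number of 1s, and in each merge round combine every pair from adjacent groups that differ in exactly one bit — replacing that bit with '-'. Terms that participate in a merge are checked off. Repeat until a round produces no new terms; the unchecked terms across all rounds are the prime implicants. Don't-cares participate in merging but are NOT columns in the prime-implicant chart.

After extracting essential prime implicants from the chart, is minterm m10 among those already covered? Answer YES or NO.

Round 0: 00001 00010✓ 00110✓ 00111✓ 01000✓ 01010✓ 01100✓ 01101✓ 10000✓ 10010✓ 10100✓ 10101✓ 10110✓ 11000✓ 11001✓ 11010✓ 11011✓ 11100✓ 11110✓ 11111✓
Round 1: -0010✓ -0110✓ -1000✓ -1010✓ -1100✓ 0-010✓ 00-10✓ 0011- 01-00✓ 010-0✓ 0110- 1-000✓ 1-010✓ 1-100✓ 1-110✓ 10-00✓ 10-10✓ 100-0✓ 101-0✓ 1010- 11-00✓ 11-10✓ 11-11✓ 110-0✓ 110-1✓ 1100-✓ 1101-✓ 111-0✓ 1111-✓
Round 2: --010 -0-10 -1-00 -10-0 1--00✓ 1--10✓ 1-0-0✓ 1-1-0✓ 10--0✓ 11--0✓ 11-1- 110--
Round 3: 1---0
PIs = {--010, -0-10, -1-00, -10-0, 00001, 0011-, 0110-, 1---0, 1010-, 11-1-, 110--}
Coverage chart:
  m1: 00001 ←essential
  m2: --010,-0-10
  m6: -0-10,0011-
  m7: 0011- ←essential
  m8: -1-00,-10-0
  m10: --010,-10-0
  m12: -1-00,0110-
  m13: 0110- ←essential
  m16: 1---0 ←essential
  m18: --010,-0-10,1---0
  m20: 1---0,1010-
  m21: 1010- ←essential
  m22: -0-10,1---0
  m24: -1-00,-10-0,1---0,110--
  m26: --010,-10-0,1---0,11-1-,110--
  m28: -1-00,1---0
  m30: 1---0,11-1-
  m31: 11-1- ←essential
Essential: 00001, 0011-, 0110-, 1---0, 1010-, 11-1-

NO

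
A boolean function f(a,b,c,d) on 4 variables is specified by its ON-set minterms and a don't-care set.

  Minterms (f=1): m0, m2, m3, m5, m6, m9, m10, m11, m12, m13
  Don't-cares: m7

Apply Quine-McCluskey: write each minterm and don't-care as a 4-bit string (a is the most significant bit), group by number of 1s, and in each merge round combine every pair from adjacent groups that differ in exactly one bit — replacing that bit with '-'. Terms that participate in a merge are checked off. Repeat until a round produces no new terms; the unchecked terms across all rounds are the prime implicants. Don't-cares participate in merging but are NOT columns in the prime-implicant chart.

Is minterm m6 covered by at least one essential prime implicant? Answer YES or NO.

size-2^0 implicants → 0000(✓)  0010(✓)  0011(✓)  0101(✓)  0110(✓)  0111(✓)  1001(✓)  1010(✓)  1011(✓)  1100(✓)  1101(✓)
size-2^1 implicants → -010(✓)  -011(✓)  -101  0-10(✓)  0-11(✓)  00-0  001-(✓)  01-1  011-(✓)  1-01  10-1  101-(✓)  110-
size-2^2 implicants → -01-  0-1-
Unchecked terms (primes): -01-, -101, 0-1-, 00-0, 01-1, 1-01, 10-1, 110-
Minterm coverage:
  m0 ⊆ 00-0 [E]
  m2 ⊆ -01-,0-1-,00-0
  m3 ⊆ -01-,0-1-
  m5 ⊆ -101,01-1
  m6 ⊆ 0-1- [E]
  m9 ⊆ 1-01,10-1
  m10 ⊆ -01- [E]
  m11 ⊆ -01-,10-1
  m12 ⊆ 110- [E]
  m13 ⊆ -101,1-01,110-
E = {-01-, 0-1-, 00-0, 110-}

YES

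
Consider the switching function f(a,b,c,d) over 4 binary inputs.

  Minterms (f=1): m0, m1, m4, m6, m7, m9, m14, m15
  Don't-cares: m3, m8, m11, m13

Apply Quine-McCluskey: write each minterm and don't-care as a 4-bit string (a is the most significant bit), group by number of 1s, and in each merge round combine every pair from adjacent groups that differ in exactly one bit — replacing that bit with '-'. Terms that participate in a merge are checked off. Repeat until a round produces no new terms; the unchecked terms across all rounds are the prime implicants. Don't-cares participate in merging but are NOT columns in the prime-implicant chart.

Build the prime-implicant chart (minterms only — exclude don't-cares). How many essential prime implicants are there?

1

[col 0] 0000*, 0001*, 0011*, 0100*, 0110*, 0111*, 1000*, 1001*, 1011*, 1101*, 1110*, 1111*
[col 1] -000*, -001*, -011*, -110*, -111*, 0-00, 0-11*, 00-1*, 000-*, 01-0, 011-*, 1-01*, 1-11*, 10-1*, 100-*, 11-1*, 111-*
[col 2] --11, -0-1, -00-, -11-, 1--1
Prime implicants: --11, -0-1, -00-, -11-, 0-00, 01-0, 1--1
PI chart (minterm → PIs covering it):
  0 | -00-,0-00
  1 | -0-1,-00-
  4 | 0-00,01-0
  6 | -11-,01-0
  7 | --11,-11-
  9 | -0-1,-00-,1--1
  14 | -11-  (sole → essential)
  15 | --11,-11-,1--1
Essential prime implicants: -11-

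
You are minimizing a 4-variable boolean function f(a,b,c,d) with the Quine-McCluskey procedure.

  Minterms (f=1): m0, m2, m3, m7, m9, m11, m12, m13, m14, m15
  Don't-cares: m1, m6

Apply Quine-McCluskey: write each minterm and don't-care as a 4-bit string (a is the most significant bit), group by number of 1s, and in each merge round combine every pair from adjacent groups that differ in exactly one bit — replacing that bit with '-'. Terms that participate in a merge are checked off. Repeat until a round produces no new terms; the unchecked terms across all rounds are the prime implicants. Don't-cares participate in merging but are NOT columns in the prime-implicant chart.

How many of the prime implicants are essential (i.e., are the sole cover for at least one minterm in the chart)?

2

size-2^0 implicants → 0000(✓)  0001(✓)  0010(✓)  0011(✓)  0110(✓)  0111(✓)  1001(✓)  1011(✓)  1100(✓)  1101(✓)  1110(✓)  1111(✓)
size-2^1 implicants → -001(✓)  -011(✓)  -110(✓)  -111(✓)  0-10(✓)  0-11(✓)  00-0(✓)  00-1(✓)  000-(✓)  001-(✓)  011-(✓)  1-01(✓)  1-11(✓)  10-1(✓)  11-0(✓)  11-1(✓)  110-(✓)  111-(✓)
size-2^2 implicants → --11  -0-1  -11-  0-1-  00--  1--1  11--
Unchecked terms (primes): --11, -0-1, -11-, 0-1-, 00--, 1--1, 11--
Minterm coverage:
  m0 ⊆ 00-- [E]
  m2 ⊆ 0-1-,00--
  m3 ⊆ --11,-0-1,0-1-,00--
  m7 ⊆ --11,-11-,0-1-
  m9 ⊆ -0-1,1--1
  m11 ⊆ --11,-0-1,1--1
  m12 ⊆ 11-- [E]
  m13 ⊆ 1--1,11--
  m14 ⊆ -11-,11--
  m15 ⊆ --11,-11-,1--1,11--
E = {00--, 11--}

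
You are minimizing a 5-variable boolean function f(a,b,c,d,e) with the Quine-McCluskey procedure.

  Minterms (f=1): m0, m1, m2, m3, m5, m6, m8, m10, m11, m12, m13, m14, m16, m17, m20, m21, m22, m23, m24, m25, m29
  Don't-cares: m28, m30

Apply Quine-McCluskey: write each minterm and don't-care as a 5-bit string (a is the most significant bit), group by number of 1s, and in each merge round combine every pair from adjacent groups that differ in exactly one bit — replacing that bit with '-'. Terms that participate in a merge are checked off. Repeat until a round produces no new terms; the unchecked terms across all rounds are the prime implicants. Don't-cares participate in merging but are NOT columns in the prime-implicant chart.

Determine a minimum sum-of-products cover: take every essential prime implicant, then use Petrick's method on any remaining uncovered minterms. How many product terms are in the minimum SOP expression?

7

[col 0] 00000*, 00001*, 00010*, 00011*, 00101*, 00110*, 01000*, 01010*, 01011*, 01100*, 01101*, 01110*, 10000*, 10001*, 10100*, 10101*, 10110*, 10111*, 11000*, 11001*, 11100*, 11101*, 11110*
[col 1] -0000*, -0001*, -0101*, -0110*, -1000*, -1100*, -1101*, -1110*, 0-000*, 0-010*, 0-011*, 0-101*, 0-110*, 00-01*, 00-10*, 000-0*, 000-1*, 0000-*, 0001-*, 01-00*, 01-10*, 010-0*, 0101-*, 011-0*, 0110-*, 1-000*, 1-001*, 1-100*, 1-101*, 1-110*, 10-00*, 10-01*, 1000-*, 101-0*, 101-1*, 1010-*, 1011-*, 11-00*, 11-01*, 1100-*, 111-0*, 1110-*
[col 2] --000, --101, --110, -0-01, -000-, -1-00, -11-0, -110-, 0--10, 0-0-0, 0-01-, 000--, 01--0, 1--00*, 1--01*, 1-00-*, 1-1-0, 1-10-*, 10-0-*, 101--, 11-0-*
[col 3] 1--0-
Prime implicants: --000, --101, --110, -0-01, -000-, -1-00, -11-0, -110-, 0--10, 0-0-0, 0-01-, 000--, 01--0, 1--0-, 1-1-0, 101--
PI chart (minterm → PIs covering it):
  0 | --000,-000-,0-0-0,000--
  1 | -0-01,-000-,000--
  2 | 0--10,0-0-0,0-01-,000--
  3 | 0-01-,000--
  5 | --101,-0-01
  6 | --110,0--10
  8 | --000,-1-00,0-0-0,01--0
  10 | 0--10,0-0-0,0-01-,01--0
  11 | 0-01-  (sole → essential)
  12 | -1-00,-11-0,-110-,01--0
  13 | --101,-110-
  14 | --110,-11-0,0--10,01--0
  16 | --000,-000-,1--0-
  17 | -0-01,-000-,1--0-
  20 | 1--0-,1-1-0,101--
  21 | --101,-0-01,1--0-,101--
  22 | --110,1-1-0,101--
  23 | 101--  (sole → essential)
  24 | --000,-1-00,1--0-
  25 | 1--0-  (sole → essential)
  29 | --101,-110-,1--0-
Essential prime implicants: 0-01-, 1--0-, 101--
Petrick residual → --000, --110, -0-01, -110-
Minimum SOP uses 7 PIs: c'd'e' + cde' + b'd'e + bcd' + a'c'd + ad' + ab'c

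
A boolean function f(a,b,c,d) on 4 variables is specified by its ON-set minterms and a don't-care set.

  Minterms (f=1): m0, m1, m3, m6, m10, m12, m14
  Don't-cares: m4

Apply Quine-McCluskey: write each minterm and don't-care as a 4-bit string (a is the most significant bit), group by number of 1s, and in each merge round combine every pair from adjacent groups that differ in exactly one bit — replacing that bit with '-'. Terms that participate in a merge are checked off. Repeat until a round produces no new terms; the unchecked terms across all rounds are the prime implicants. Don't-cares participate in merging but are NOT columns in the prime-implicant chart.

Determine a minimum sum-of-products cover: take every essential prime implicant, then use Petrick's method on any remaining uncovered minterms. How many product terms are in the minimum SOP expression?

4

Round 0: 0000✓ 0001✓ 0011✓ 0100✓ 0110✓ 1010✓ 1100✓ 1110✓
Round 1: -100✓ -110✓ 0-00 00-1 000- 01-0✓ 1-10 11-0✓
Round 2: -1-0
PIs = {-1-0, 0-00, 00-1, 000-, 1-10}
Coverage chart:
  m0: 0-00,000-
  m1: 00-1,000-
  m3: 00-1 ←essential
  m6: -1-0 ←essential
  m10: 1-10 ←essential
  m12: -1-0 ←essential
  m14: -1-0,1-10
Essential: -1-0, 00-1, 1-10
Petrick residual → 0-00
Min cover (4 terms): bd' + a'c'd' + a'b'd + acd'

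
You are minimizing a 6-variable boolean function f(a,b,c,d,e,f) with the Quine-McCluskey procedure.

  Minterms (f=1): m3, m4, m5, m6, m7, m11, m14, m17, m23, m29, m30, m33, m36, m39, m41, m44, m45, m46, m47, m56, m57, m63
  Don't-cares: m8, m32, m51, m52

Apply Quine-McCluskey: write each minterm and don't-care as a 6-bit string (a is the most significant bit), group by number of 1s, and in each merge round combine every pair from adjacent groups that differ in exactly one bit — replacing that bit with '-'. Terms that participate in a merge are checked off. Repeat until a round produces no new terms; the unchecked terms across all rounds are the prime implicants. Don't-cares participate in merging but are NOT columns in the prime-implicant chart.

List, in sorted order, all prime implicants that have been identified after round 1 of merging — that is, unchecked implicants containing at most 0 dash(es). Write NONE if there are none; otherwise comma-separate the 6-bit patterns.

001000, 010001, 011101, 110011

Round 0: 000011✓ 000100✓ 000101✓ 000110✓ 000111✓ 001000 001011✓ 001110✓ 010001 010111✓ 011101 011110✓ 100000✓ 100001✓ 100100✓ 100111✓ 101001✓ 101100✓ 101101✓ 101110✓ 101111✓ 110011 110100✓ 111000✓ 111001✓ 111111✓
Round 1: -00100 -00111 -01110 0-0111 0-1110 00-011 00-110 000-11 0001-0✓ 0001-1✓ 00010-✓ 00011-✓ 1-0100 1-1001 1-1111 10-001 10-100 10-111 100-00 10000- 101-01 1011-0✓ 1011-1✓ 10110-✓ 10111-✓ 11100-
Round 2: 0001-- 1011--
PIs = {-00100, -00111, -01110, 0-0111, 0-1110, 00-011, 00-110, 000-11, 0001--, 001000, 010001, 011101, 1-0100, 1-1001, 1-1111, 10-001, 10-100, 10-111, 100-00, 10000-, 101-01, 1011--, 110011, 11100-}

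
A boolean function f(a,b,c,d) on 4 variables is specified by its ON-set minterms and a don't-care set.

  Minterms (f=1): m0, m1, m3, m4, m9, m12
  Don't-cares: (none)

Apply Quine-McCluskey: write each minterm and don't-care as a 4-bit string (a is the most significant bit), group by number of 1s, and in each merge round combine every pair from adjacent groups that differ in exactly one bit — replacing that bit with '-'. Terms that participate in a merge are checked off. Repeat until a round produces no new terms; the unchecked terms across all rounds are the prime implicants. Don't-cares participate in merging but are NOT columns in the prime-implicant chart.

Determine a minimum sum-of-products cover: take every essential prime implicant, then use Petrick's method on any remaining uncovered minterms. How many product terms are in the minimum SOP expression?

4

[col 0] 0000*, 0001*, 0011*, 0100*, 1001*, 1100*
[col 1] -001, -100, 0-00, 00-1, 000-
Prime implicants: -001, -100, 0-00, 00-1, 000-
PI chart (minterm → PIs covering it):
  0 | 0-00,000-
  1 | -001,00-1,000-
  3 | 00-1  (sole → essential)
  4 | -100,0-00
  9 | -001  (sole → essential)
  12 | -100  (sole → essential)
Essential prime implicants: -001, -100, 00-1
Petrick residual → 0-00
Minimum SOP uses 4 PIs: b'c'd + bc'd' + a'c'd' + a'b'd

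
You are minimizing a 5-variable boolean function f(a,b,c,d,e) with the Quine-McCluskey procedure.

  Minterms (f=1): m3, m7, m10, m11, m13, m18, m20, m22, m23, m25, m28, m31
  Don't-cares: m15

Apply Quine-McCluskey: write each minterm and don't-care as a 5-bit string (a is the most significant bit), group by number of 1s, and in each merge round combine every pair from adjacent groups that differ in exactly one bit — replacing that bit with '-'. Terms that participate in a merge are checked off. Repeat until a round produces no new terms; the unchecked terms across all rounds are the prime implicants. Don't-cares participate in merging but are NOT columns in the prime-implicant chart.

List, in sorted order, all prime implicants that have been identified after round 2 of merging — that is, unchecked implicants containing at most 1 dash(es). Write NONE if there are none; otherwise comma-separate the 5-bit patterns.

[col 0] 00011*, 00111*, 01010*, 01011*, 01101*, 01111*, 10010*, 10100*, 10110*, 10111*, 11001, 11100*, 11111*
[col 1] -0111*, -1111*, 0-011*, 0-111*, 00-11*, 01-11*, 0101-, 011-1, 1-100, 1-111*, 10-10, 101-0, 1011-
[col 2] --111, 0--11
Prime implicants: --111, 0--11, 0101-, 011-1, 1-100, 10-10, 101-0, 1011-, 11001

0101-, 011-1, 1-100, 10-10, 101-0, 1011-, 11001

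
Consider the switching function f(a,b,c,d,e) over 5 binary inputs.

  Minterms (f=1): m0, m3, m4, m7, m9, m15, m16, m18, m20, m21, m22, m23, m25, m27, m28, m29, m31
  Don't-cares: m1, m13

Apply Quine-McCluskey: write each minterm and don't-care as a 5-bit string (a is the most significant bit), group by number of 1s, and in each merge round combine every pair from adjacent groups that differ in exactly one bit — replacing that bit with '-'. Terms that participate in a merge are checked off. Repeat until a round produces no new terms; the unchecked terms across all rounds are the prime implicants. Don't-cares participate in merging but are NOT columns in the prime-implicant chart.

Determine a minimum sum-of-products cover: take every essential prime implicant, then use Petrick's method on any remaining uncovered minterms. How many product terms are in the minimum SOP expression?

7

Round 0: 00000✓ 00001✓ 00011✓ 00100✓ 00111✓ 01001✓ 01101✓ 01111✓ 10000✓ 10010✓ 10100✓ 10101✓ 10110✓ 10111✓ 11001✓ 11011✓ 11100✓ 11101✓ 11111✓
Round 1: -0000✓ -0100✓ -0111✓ -1001✓ -1101✓ -1111✓ 0-001 0-111✓ 00-00✓ 00-11 000-1 0000- 01-01✓ 011-1✓ 1-100✓ 1-101✓ 1-111✓ 10-00✓ 10-10✓ 100-0✓ 101-0✓ 101-1✓ 1010-✓ 1011-✓ 11-01✓ 11-11✓ 110-1✓ 111-1✓ 1110-✓
Round 2: --111 -0-00 -1-01 -11-1 1-1-1 1-10- 10--0 101-- 11--1
PIs = {--111, -0-00, -1-01, -11-1, 0-001, 00-11, 000-1, 0000-, 1-1-1, 1-10-, 10--0, 101--, 11--1}
Coverage chart:
  m0: -0-00,0000-
  m3: 00-11,000-1
  m4: -0-00 ←essential
  m7: --111,00-11
  m9: -1-01,0-001
  m15: --111,-11-1
  m16: -0-00,10--0
  m18: 10--0 ←essential
  m20: -0-00,1-10-,10--0,101--
  m21: 1-1-1,1-10-,101--
  m22: 10--0,101--
  m23: --111,1-1-1,101--
  m25: -1-01,11--1
  m27: 11--1 ←essential
  m28: 1-10- ←essential
  m29: -1-01,-11-1,1-1-1,1-10-,11--1
  m31: --111,-11-1,1-1-1,11--1
Essential: -0-00, 1-10-, 10--0, 11--1
Petrick residual → --111, -1-01, 00-11
Min cover (7 terms): cde + b'd'e' + bd'e + a'b'de + acd' + ab'e' + abe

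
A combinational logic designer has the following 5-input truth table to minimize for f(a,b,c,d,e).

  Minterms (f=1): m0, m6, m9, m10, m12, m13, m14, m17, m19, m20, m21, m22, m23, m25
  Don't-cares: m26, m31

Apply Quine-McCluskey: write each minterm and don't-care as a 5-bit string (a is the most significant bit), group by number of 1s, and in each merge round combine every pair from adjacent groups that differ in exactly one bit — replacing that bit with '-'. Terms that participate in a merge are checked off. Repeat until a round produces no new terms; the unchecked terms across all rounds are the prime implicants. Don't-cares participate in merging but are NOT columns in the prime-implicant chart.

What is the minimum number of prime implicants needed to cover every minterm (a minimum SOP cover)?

7

size-2^0 implicants → 00000  00110(✓)  01001(✓)  01010(✓)  01100(✓)  01101(✓)  01110(✓)  10001(✓)  10011(✓)  10100(✓)  10101(✓)  10110(✓)  10111(✓)  11001(✓)  11010(✓)  11111(✓)
size-2^1 implicants → -0110  -1001  -1010  0-110  01-01  01-10  011-0  0110-  1-001  1-111  10-01(✓)  10-11(✓)  100-1(✓)  101-0(✓)  101-1(✓)  1010-(✓)  1011-(✓)
size-2^2 implicants → 10--1  101--
Unchecked terms (primes): -0110, -1001, -1010, 0-110, 00000, 01-01, 01-10, 011-0, 0110-, 1-001, 1-111, 10--1, 101--
Minterm coverage:
  m0 ⊆ 00000 [E]
  m6 ⊆ -0110,0-110
  m9 ⊆ -1001,01-01
  m10 ⊆ -1010,01-10
  m12 ⊆ 011-0,0110-
  m13 ⊆ 01-01,0110-
  m14 ⊆ 0-110,01-10,011-0
  m17 ⊆ 1-001,10--1
  m19 ⊆ 10--1 [E]
  m20 ⊆ 101-- [E]
  m21 ⊆ 10--1,101--
  m22 ⊆ -0110,101--
  m23 ⊆ 1-111,10--1,101--
  m25 ⊆ -1001,1-001
E = {00000, 10--1, 101--}
Petrick residual → -0110, -1001, 01-10, 0110-
Cover = b'cde' + bc'd'e + a'b'c'd'e' + a'bde' + a'bcd' + ab'e + ab'c  |cover|=7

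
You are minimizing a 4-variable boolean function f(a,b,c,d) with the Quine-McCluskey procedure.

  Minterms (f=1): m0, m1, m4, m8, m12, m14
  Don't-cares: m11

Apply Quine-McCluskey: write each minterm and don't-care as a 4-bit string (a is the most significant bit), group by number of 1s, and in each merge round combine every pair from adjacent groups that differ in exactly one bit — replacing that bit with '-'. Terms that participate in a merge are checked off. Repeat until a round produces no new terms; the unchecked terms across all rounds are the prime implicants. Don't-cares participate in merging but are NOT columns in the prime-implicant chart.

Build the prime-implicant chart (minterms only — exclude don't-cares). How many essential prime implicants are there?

3

size-2^0 implicants → 0000(✓)  0001(✓)  0100(✓)  1000(✓)  1011  1100(✓)  1110(✓)
size-2^1 implicants → -000(✓)  -100(✓)  0-00(✓)  000-  1-00(✓)  11-0
size-2^2 implicants → --00
Unchecked terms (primes): --00, 000-, 1011, 11-0
Minterm coverage:
  m0 ⊆ --00,000-
  m1 ⊆ 000- [E]
  m4 ⊆ --00 [E]
  m8 ⊆ --00 [E]
  m12 ⊆ --00,11-0
  m14 ⊆ 11-0 [E]
E = {--00, 000-, 11-0}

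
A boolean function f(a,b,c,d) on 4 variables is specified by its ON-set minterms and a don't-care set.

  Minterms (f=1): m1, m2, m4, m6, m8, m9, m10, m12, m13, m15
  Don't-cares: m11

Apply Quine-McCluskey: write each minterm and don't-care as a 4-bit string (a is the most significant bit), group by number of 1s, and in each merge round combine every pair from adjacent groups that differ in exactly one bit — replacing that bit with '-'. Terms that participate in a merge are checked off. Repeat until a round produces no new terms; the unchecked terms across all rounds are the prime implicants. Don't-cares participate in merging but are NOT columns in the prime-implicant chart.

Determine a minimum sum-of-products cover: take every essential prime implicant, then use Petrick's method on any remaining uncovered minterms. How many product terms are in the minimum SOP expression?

[col 0] 0001*, 0010*, 0100*, 0110*, 1000*, 1001*, 1010*, 1011*, 1100*, 1101*, 1111*
[col 1] -001, -010, -100, 0-10, 01-0, 1-00*, 1-01*, 1-11*, 10-0*, 10-1*, 100-*, 101-*, 11-1*, 110-*
[col 2] 1--1, 1-0-, 10--
Prime implicants: -001, -010, -100, 0-10, 01-0, 1--1, 1-0-, 10--
PI chart (minterm → PIs covering it):
  1 | -001  (sole → essential)
  2 | -010,0-10
  4 | -100,01-0
  6 | 0-10,01-0
  8 | 1-0-,10--
  9 | -001,1--1,1-0-,10--
  10 | -010,10--
  12 | -100,1-0-
  13 | 1--1,1-0-
  15 | 1--1  (sole → essential)
Essential prime implicants: -001, 1--1
Petrick residual → -010, 01-0, 1-0-
Minimum SOP uses 5 PIs: b'c'd + b'cd' + a'bd' + ad + ac'

5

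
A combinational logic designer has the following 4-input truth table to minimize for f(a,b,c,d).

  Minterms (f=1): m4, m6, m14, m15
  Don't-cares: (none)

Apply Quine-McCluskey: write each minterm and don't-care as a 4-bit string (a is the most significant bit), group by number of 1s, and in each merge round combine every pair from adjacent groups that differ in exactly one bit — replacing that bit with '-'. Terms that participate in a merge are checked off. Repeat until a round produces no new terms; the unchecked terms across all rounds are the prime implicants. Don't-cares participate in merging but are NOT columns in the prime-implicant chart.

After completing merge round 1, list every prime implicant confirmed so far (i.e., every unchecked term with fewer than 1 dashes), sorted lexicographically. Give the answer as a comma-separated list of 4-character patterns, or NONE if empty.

NONE

Round 0: 0100✓ 0110✓ 1110✓ 1111✓
Round 1: -110 01-0 111-
PIs = {-110, 01-0, 111-}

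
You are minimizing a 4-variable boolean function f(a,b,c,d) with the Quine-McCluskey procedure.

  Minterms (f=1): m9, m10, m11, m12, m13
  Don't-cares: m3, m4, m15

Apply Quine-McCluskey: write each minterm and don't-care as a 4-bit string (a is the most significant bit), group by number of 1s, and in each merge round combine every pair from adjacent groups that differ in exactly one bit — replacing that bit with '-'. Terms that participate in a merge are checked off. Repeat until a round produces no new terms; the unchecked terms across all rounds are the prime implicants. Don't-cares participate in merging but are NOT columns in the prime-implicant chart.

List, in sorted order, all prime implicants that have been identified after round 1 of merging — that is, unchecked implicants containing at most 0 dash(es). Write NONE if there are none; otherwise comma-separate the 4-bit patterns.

[col 0] 0011*, 0100*, 1001*, 1010*, 1011*, 1100*, 1101*, 1111*
[col 1] -011, -100, 1-01*, 1-11*, 10-1*, 101-, 11-1*, 110-
[col 2] 1--1
Prime implicants: -011, -100, 1--1, 101-, 110-

NONE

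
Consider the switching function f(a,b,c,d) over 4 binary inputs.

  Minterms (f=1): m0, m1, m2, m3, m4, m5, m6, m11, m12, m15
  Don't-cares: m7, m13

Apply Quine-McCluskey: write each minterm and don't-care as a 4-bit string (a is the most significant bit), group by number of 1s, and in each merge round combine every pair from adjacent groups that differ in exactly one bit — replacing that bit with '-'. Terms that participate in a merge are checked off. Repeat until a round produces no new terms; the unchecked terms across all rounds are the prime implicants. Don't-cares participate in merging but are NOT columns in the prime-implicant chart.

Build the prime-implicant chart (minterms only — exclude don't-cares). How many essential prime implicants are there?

3

Round 0: 0000✓ 0001✓ 0010✓ 0011✓ 0100✓ 0101✓ 0110✓ 0111✓ 1011✓ 1100✓ 1101✓ 1111✓
Round 1: -011✓ -100✓ -101✓ -111✓ 0-00✓ 0-01✓ 0-10✓ 0-11✓ 00-0✓ 00-1✓ 000-✓ 001-✓ 01-0✓ 01-1✓ 010-✓ 011-✓ 1-11✓ 11-1✓ 110-✓
Round 2: --11 -1-1 -10- 0--0✓ 0--1✓ 0-0-✓ 0-1-✓ 00--✓ 01--✓
Round 3: 0---
PIs = {--11, -1-1, -10-, 0---}
Coverage chart:
  m0: 0--- ←essential
  m1: 0--- ←essential
  m2: 0--- ←essential
  m3: --11,0---
  m4: -10-,0---
  m5: -1-1,-10-,0---
  m6: 0--- ←essential
  m11: --11 ←essential
  m12: -10- ←essential
  m15: --11,-1-1
Essential: --11, -10-, 0---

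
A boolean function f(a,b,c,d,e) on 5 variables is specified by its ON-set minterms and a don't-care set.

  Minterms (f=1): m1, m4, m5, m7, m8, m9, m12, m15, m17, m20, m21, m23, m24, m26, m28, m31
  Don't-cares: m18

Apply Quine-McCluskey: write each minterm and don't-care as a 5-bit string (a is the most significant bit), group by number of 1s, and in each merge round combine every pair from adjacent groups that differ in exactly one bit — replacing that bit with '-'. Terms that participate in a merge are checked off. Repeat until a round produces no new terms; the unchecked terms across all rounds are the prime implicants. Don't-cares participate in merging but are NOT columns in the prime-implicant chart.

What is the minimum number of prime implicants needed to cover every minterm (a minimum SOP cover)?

5

size-2^0 implicants → 00001(✓)  00100(✓)  00101(✓)  00111(✓)  01000(✓)  01001(✓)  01100(✓)  01111(✓)  10001(✓)  10010(✓)  10100(✓)  10101(✓)  10111(✓)  11000(✓)  11010(✓)  11100(✓)  11111(✓)
size-2^1 implicants → -0001(✓)  -0100(✓)  -0101(✓)  -0111(✓)  -1000(✓)  -1100(✓)  -1111(✓)  0-001  0-100(✓)  0-111(✓)  00-01(✓)  001-1(✓)  0010-(✓)  01-00(✓)  0100-  1-010  1-100(✓)  1-111(✓)  10-01(✓)  101-1(✓)  1010-(✓)  11-00(✓)  110-0
size-2^2 implicants → --100  --111  -0-01  -01-1  -010-  -1-00
Unchecked terms (primes): --100, --111, -0-01, -01-1, -010-, -1-00, 0-001, 0100-, 1-010, 110-0
Minterm coverage:
  m1 ⊆ -0-01,0-001
  m4 ⊆ --100,-010-
  m5 ⊆ -0-01,-01-1,-010-
  m7 ⊆ --111,-01-1
  m8 ⊆ -1-00,0100-
  m9 ⊆ 0-001,0100-
  m12 ⊆ --100,-1-00
  m15 ⊆ --111 [E]
  m17 ⊆ -0-01 [E]
  m20 ⊆ --100,-010-
  m21 ⊆ -0-01,-01-1,-010-
  m23 ⊆ --111,-01-1
  m24 ⊆ -1-00,110-0
  m26 ⊆ 1-010,110-0
  m28 ⊆ --100,-1-00
  m31 ⊆ --111 [E]
E = {--111, -0-01}
Petrick residual → --100, 0100-, 110-0
Cover = cd'e' + cde + b'd'e + a'bc'd' + abc'e'  |cover|=5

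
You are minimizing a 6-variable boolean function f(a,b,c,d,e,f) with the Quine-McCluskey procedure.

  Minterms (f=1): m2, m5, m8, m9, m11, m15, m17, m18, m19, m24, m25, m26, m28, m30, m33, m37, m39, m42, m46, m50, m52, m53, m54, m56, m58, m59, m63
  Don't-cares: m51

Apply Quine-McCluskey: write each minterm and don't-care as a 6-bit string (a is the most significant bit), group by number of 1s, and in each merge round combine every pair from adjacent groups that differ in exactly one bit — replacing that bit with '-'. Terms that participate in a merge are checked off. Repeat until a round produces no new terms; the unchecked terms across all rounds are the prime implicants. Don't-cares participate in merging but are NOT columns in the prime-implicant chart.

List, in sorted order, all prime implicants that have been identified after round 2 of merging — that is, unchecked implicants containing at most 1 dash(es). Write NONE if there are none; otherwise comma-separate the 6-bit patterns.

[col 0] 000010*, 000101*, 001000*, 001001*, 001011*, 001111*, 010001*, 010010*, 010011*, 011000*, 011001*, 011010*, 011100*, 011110*, 100001*, 100101*, 100111*, 101010*, 101110*, 110010*, 110011*, 110100*, 110101*, 110110*, 111000*, 111010*, 111011*, 111111*
[col 1] -00101, -10010*, -10011*, -11000*, -11010*, 0-0010, 0-1000*, 0-1001*, 001-11, 0010-1, 00100-*, 01-001, 01-010*, 0100-1, 01001-*, 011-00*, 011-10*, 0110-0*, 01100-*, 0111-0*, 1-0101, 1-1010, 100-01, 1001-1, 101-10, 11-010*, 11-011*, 110-10, 11001-*, 1101-0, 11010-, 111-11, 1110-0*, 11101-*
[col 2] -1-010, -1001-, -110-0, 0-100-, 011--0, 11-01-
Prime implicants: -00101, -1-010, -1001-, -110-0, 0-0010, 0-100-, 001-11, 0010-1, 01-001, 0100-1, 011--0, 1-0101, 1-1010, 100-01, 1001-1, 101-10, 11-01-, 110-10, 1101-0, 11010-, 111-11

-00101, 0-0010, 001-11, 0010-1, 01-001, 0100-1, 1-0101, 1-1010, 100-01, 1001-1, 101-10, 110-10, 1101-0, 11010-, 111-11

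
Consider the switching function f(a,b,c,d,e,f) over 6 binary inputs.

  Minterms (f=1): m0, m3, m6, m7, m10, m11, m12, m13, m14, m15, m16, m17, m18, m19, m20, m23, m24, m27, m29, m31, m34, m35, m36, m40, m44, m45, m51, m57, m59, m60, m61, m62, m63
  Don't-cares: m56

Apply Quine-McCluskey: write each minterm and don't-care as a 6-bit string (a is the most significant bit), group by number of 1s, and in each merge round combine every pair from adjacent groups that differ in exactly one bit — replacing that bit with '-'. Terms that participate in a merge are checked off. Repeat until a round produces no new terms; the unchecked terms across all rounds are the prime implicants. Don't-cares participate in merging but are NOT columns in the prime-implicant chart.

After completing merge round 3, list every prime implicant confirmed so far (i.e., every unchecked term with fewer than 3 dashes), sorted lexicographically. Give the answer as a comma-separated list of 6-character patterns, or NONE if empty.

--0011, --1101, -0110-, -1-011, -11-11, -11000, -111-1, 0-0000, 0-11-1, 00-11-, 001-1-, 0011--, 01-000, 010-00, 0100--, 1-1-00, 1-110-, 10-100, 10001-, 111--1, 111-0-, 1111--

size-2^0 implicants → 000000(✓)  000011(✓)  000110(✓)  000111(✓)  001010(✓)  001011(✓)  001100(✓)  001101(✓)  001110(✓)  001111(✓)  010000(✓)  010001(✓)  010010(✓)  010011(✓)  010100(✓)  010111(✓)  011000(✓)  011011(✓)  011101(✓)  011111(✓)  100010(✓)  100011(✓)  100100(✓)  101000(✓)  101100(✓)  101101(✓)  110011(✓)  111000(✓)  111001(✓)  111011(✓)  111100(✓)  111101(✓)  111110(✓)  111111(✓)
size-2^1 implicants → -00011(✓)  -01100(✓)  -01101(✓)  -10011(✓)  -11000  -11011(✓)  -11101(✓)  -11111(✓)  0-0000  0-0011(✓)  0-0111(✓)  0-1011(✓)  0-1101(✓)  0-1111(✓)  00-011(✓)  00-110(✓)  00-111(✓)  000-11(✓)  00011-(✓)  001-10(✓)  001-11(✓)  00101-(✓)  0011-0(✓)  0011-1(✓)  00110-(✓)  00111-(✓)  01-000  01-011(✓)  01-111(✓)  010-00  010-11(✓)  0100-0(✓)  0100-1(✓)  01000-(✓)  01001-(✓)  011-11(✓)  0111-1(✓)  1-0011(✓)  1-1000(✓)  1-1100(✓)  1-1101(✓)  10-100  10001-  101-00(✓)  10110-(✓)  11-011(✓)  111-00(✓)  111-01(✓)  111-11(✓)  1110-1(✓)  11100-(✓)  1111-0(✓)  1111-1(✓)  11110-(✓)  11111-(✓)
size-2^2 implicants → --0011  --1101  -0110-  -1-011  -11-11  -111-1  0--011(✓)  0--111(✓)  0-0-11(✓)  0-1-11(✓)  0-11-1  00--11(✓)  00-11-  001-1-  0011--  01--11(✓)  0100--  1-1-00  1-110-  111--1  111-0-  1111--
size-2^3 implicants → 0---11
Unchecked terms (primes): --0011, --1101, -0110-, -1-011, -11-11, -11000, -111-1, 0---11, 0-0000, 0-11-1, 00-11-, 001-1-, 0011--, 01-000, 010-00, 0100--, 1-1-00, 1-110-, 10-100, 10001-, 111--1, 111-0-, 1111--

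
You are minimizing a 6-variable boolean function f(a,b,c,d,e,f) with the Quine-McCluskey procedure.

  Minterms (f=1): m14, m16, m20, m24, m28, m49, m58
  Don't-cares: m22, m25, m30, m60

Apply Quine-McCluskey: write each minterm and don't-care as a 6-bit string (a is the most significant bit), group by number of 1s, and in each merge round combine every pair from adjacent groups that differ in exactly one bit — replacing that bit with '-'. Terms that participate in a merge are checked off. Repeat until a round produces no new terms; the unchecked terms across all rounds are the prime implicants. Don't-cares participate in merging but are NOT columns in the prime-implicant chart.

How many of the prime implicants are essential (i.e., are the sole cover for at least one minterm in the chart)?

4

Round 0: 001110✓ 010000✓ 010100✓ 010110✓ 011000✓ 011001✓ 011100✓ 011110✓ 110001 111010 111100✓
Round 1: -11100 0-1110 01-000✓ 01-100✓ 01-110✓ 010-00✓ 0101-0✓ 011-00✓ 01100- 0111-0✓
Round 2: 01--00 01-1-0
PIs = {-11100, 0-1110, 01--00, 01-1-0, 01100-, 110001, 111010}
Coverage chart:
  m14: 0-1110 ←essential
  m16: 01--00 ←essential
  m20: 01--00,01-1-0
  m24: 01--00,01100-
  m28: -11100,01--00,01-1-0
  m49: 110001 ←essential
  m58: 111010 ←essential
Essential: 0-1110, 01--00, 110001, 111010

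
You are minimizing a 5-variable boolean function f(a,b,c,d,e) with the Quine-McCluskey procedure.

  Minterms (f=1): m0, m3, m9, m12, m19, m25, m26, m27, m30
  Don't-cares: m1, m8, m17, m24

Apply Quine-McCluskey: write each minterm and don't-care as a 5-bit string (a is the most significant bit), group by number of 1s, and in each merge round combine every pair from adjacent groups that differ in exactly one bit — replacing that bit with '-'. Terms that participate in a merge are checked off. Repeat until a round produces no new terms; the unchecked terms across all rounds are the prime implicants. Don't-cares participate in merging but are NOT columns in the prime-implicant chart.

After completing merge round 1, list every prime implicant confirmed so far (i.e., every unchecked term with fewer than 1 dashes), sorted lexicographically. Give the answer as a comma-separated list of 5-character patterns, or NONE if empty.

NONE

Round 0: 00000✓ 00001✓ 00011✓ 01000✓ 01001✓ 01100✓ 10001✓ 10011✓ 11000✓ 11001✓ 11010✓ 11011✓ 11110✓
Round 1: -0001✓ -0011✓ -1000✓ -1001✓ 0-000✓ 0-001✓ 000-1✓ 0000-✓ 01-00 0100-✓ 1-001✓ 1-011✓ 100-1✓ 11-10 110-0✓ 110-1✓ 1100-✓ 1101-✓
Round 2: --001 -00-1 -100- 0-00- 1-0-1 110--
PIs = {--001, -00-1, -100-, 0-00-, 01-00, 1-0-1, 11-10, 110--}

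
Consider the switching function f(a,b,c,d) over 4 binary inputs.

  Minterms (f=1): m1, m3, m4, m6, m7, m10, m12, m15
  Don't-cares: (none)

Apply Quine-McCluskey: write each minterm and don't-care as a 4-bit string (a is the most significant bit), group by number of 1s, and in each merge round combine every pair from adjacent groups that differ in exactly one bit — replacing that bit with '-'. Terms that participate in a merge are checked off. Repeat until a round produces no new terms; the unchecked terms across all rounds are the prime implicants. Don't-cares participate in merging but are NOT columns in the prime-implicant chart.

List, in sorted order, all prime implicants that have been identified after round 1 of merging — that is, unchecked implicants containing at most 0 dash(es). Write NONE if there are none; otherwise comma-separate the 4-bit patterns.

Round 0: 0001✓ 0011✓ 0100✓ 0110✓ 0111✓ 1010 1100✓ 1111✓
Round 1: -100 -111 0-11 00-1 01-0 011-
PIs = {-100, -111, 0-11, 00-1, 01-0, 011-, 1010}

1010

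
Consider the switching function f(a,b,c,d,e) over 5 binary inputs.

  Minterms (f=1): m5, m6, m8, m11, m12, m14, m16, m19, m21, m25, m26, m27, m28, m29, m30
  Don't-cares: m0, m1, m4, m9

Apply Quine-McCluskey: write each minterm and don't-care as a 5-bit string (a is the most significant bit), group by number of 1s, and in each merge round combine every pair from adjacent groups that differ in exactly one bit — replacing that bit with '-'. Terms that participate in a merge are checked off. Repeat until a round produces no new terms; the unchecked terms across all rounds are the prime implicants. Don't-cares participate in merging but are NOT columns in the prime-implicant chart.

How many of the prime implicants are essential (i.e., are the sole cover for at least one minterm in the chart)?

4

Round 0: 00000✓ 00001✓ 00100✓ 00101✓ 00110✓ 01000✓ 01001✓ 01011✓ 01100✓ 01110✓ 10000✓ 10011✓ 10101✓ 11001✓ 11010✓ 11011✓ 11100✓ 11101✓ 11110✓
Round 1: -0000 -0101 -1001✓ -1011✓ -1100✓ -1110✓ 0-000✓ 0-001✓ 0-100✓ 0-110✓ 00-00✓ 00-01✓ 0000-✓ 001-0✓ 0010-✓ 01-00✓ 010-1✓ 0100-✓ 011-0✓ 1-011 1-101 11-01 11-10 110-1✓ 1101- 111-0✓ 1110-
Round 2: -10-1 -11-0 0--00 0-00- 0-1-0 00-0-
PIs = {-0000, -0101, -10-1, -11-0, 0--00, 0-00-, 0-1-0, 00-0-, 1-011, 1-101, 11-01, 11-10, 1101-, 1110-}
Coverage chart:
  m5: -0101,00-0-
  m6: 0-1-0 ←essential
  m8: 0--00,0-00-
  m11: -10-1 ←essential
  m12: -11-0,0--00,0-1-0
  m14: -11-0,0-1-0
  m16: -0000 ←essential
  m19: 1-011 ←essential
  m21: -0101,1-101
  m25: -10-1,11-01
  m26: 11-10,1101-
  m27: -10-1,1-011,1101-
  m28: -11-0,1110-
  m29: 1-101,11-01,1110-
  m30: -11-0,11-10
Essential: -0000, -10-1, 0-1-0, 1-011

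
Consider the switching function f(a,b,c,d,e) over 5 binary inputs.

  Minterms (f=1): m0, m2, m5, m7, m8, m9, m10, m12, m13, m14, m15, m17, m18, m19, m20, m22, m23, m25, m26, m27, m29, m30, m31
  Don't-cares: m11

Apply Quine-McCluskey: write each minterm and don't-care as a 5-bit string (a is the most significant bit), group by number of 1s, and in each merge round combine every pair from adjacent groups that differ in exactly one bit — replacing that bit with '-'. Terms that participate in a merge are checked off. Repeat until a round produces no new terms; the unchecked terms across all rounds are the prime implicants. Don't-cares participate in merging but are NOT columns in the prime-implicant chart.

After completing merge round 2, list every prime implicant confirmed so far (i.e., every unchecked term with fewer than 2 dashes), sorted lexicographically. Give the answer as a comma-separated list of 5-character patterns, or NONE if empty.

[col 0] 00000*, 00010*, 00101*, 00111*, 01000*, 01001*, 01010*, 01011*, 01100*, 01101*, 01110*, 01111*, 10001*, 10010*, 10011*, 10100*, 10110*, 10111*, 11001*, 11010*, 11011*, 11101*, 11110*, 11111*
[col 1] -0010*, -0111*, -1001*, -1010*, -1011*, -1101*, -1110*, -1111*, 0-000*, 0-010*, 0-101*, 0-111*, 000-0*, 001-1*, 01-00*, 01-01*, 01-10*, 01-11*, 010-0*, 010-1*, 0100-*, 0101-*, 011-0*, 011-1*, 0110-*, 0111-*, 1-001*, 1-010*, 1-011*, 1-110*, 1-111*, 10-10*, 10-11*, 100-1*, 1001-*, 101-0, 1011-*, 11-01*, 11-10*, 11-11*, 110-1*, 1101-*, 111-1*, 1111-*
[col 2] --010, --111, -1-01*, -1-10*, -1-11*, -10-1*, -101-*, -11-1*, -111-*, 0-0-0, 0-1-1, 01--0*, 01--1*, 01-0-*, 01-1-*, 010--*, 011--*, 1--10*, 1--11*, 1-0-1, 1-01-*, 1-11-*, 10-1-*, 11--1*, 11-1-*
[col 3] -1--1, -1-1-, 01---, 1--1-
Prime implicants: --010, --111, -1--1, -1-1-, 0-0-0, 0-1-1, 01---, 1--1-, 1-0-1, 101-0

101-0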